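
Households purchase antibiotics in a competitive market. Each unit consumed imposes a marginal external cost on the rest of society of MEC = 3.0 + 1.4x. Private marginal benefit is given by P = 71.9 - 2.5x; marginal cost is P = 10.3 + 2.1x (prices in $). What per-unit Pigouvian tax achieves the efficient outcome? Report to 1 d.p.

Social marginal benefit = demand − MEC = 68.9 - 3.9x.
Set SMB = MC: 68.9 - 3.9x = 10.3 + 2.1x → x* = 9.7667.
The Pigouvian tax equals MEC at x*: 3.0 + 1.4×9.7667 = 16.6734.

tax = $16.7 per unit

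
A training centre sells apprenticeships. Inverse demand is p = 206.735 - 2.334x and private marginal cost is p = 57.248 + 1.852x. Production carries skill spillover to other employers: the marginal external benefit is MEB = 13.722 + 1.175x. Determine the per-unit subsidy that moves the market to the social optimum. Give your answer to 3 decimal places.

Social marginal cost = private MC − MEB = 43.526 + 0.677x.
Set SMC = demand: 43.526 + 0.677x = 206.735 - 2.334x → x* = 54.2043.
The Pigouvian subsidy equals MEB at x*: 13.722 + 1.175×54.2043 = 77.4121.

subsidy = 77.412 per unit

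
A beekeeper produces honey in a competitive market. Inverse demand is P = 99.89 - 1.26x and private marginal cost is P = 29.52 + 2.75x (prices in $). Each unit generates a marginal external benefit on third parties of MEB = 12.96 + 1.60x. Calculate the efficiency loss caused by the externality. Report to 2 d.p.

DWL = $349.40

Market equilibrium (private): 29.52 + 2.75x = 99.89 - 1.26x → x_m = 17.5486.
Social marginal cost = private MC − MEB = 16.56 + 1.15x.
Set SMC = demand: 16.56 + 1.15x = 99.89 - 1.26x → x* = 34.5768.
Between x* and x_m the wedge demand − SMC runs linearly from 0 to MEB(x_m), so the loss is a triangle.
DWL = ½ × 17.0282 × 41.0378 = 349.3999.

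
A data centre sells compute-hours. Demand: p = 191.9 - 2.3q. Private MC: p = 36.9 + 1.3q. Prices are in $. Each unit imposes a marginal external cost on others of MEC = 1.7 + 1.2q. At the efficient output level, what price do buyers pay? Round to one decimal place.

Social marginal cost = private MC + MEC = 38.6 + 2.5q.
Set SMC = demand: 38.6 + 2.5q = 191.9 - 2.3q → q* = 31.9375.
Consumer price on the demand curve at q*: 191.9 − 2.3×31.9375 = 118.4438.

P = $118.4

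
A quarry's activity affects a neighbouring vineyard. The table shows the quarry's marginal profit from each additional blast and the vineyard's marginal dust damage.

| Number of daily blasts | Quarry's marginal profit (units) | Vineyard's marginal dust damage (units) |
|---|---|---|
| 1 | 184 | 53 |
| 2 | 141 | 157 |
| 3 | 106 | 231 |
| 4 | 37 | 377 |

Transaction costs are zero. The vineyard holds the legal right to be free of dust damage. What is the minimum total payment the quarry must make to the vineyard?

Efficient level: marginal profit ≥ marginal dust damage through level 1, so k* = 1.
With the vineyard holding the right, the quarry must at least compensate total damage at k*: 53 = 53.

53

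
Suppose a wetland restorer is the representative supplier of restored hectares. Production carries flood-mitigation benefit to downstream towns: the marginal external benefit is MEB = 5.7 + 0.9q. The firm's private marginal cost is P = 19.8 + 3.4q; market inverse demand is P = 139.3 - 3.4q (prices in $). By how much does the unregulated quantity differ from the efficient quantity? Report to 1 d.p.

3.6 units

Market equilibrium (private): 19.8 + 3.4q = 139.3 - 3.4q → q_m = 17.5735.
Social marginal cost = private MC − MEB = 14.1 + 2.5q.
Set SMC = demand: 14.1 + 2.5q = 139.3 - 3.4q → q* = 21.2203.
Gap = |17.5735 − 21.2203| = 3.6468.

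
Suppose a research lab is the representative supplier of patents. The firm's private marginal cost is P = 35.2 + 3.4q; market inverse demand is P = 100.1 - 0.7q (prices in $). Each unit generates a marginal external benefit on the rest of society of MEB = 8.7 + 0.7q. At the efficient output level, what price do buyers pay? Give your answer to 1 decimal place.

Social marginal cost = private MC − MEB = 26.5 + 2.7q.
Set SMC = demand: 26.5 + 2.7q = 100.1 - 0.7q → q* = 21.6471.
Consumer price on the demand curve at q*: 100.1 − 0.7×21.6471 = 84.9470.

P = $84.9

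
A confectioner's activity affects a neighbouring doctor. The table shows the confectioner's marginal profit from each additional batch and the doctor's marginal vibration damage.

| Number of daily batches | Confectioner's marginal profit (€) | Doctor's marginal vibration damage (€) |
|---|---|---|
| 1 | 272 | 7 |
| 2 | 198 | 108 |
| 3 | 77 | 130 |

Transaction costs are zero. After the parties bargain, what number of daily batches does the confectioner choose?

2

Bargaining reaches the level where marginal profit last exceeds marginal vibration damage.
That holds through level 2 (198 ≥ 108) but not at 3 (77 < 130).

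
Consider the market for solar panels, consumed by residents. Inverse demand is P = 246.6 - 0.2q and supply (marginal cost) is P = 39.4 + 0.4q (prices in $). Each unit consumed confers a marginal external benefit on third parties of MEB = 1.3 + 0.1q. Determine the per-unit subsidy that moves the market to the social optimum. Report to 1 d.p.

subsidy = $43.0 per unit

Social marginal benefit = demand + MEB = 247.9 - 0.1q.
Set SMB = MC: 247.9 - 0.1q = 39.4 + 0.4q → q* = 417.0000.
The Pigouvian subsidy equals MEB at q*: 1.3 + 0.1×417.0000 = 43.0000.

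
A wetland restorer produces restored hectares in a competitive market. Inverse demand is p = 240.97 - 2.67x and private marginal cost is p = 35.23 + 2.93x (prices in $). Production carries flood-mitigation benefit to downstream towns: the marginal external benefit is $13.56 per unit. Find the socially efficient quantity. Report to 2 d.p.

Social marginal cost = private MC − MEB = 21.67 + 2.93x.
Set SMC = demand: 21.67 + 2.93x = 240.97 - 2.67x → x* = 39.1607.

x* = 39.16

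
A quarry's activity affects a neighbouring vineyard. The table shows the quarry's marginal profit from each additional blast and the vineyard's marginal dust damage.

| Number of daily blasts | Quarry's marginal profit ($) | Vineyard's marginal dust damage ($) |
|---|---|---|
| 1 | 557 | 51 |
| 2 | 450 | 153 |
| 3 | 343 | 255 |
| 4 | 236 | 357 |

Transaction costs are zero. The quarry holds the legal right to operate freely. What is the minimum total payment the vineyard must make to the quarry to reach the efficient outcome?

$236

Left alone the quarry would choose level 4 (marginal profit stays positive).
Efficient level: k* = 3 (marginal profit ≥ marginal dust damage through 3).
The vineyard must at least cover the quarry's forgone profit from cutting 4→3: 236 = 236.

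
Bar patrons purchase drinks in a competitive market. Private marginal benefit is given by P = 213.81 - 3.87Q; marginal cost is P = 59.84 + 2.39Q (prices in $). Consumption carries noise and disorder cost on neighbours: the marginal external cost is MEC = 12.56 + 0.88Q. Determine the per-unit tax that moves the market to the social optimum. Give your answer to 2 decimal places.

Social marginal benefit = demand − MEC = 201.25 - 4.75Q.
Set SMB = MC: 201.25 - 4.75Q = 59.84 + 2.39Q → Q* = 19.8053.
The Pigouvian tax equals MEC at Q*: 12.56 + 0.88×19.8053 = 29.9887.

tax = $29.99 per unit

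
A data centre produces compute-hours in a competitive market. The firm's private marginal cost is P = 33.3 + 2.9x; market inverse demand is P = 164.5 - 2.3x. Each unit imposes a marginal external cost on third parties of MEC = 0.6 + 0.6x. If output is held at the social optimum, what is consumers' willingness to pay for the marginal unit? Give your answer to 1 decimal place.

Social marginal cost = private MC + MEC = 33.9 + 3.5x.
Set SMC = demand: 33.9 + 3.5x = 164.5 - 2.3x → x* = 22.5172.
Consumer price on the demand curve at x*: 164.5 − 2.3×22.5172 = 112.7104.

P = 112.7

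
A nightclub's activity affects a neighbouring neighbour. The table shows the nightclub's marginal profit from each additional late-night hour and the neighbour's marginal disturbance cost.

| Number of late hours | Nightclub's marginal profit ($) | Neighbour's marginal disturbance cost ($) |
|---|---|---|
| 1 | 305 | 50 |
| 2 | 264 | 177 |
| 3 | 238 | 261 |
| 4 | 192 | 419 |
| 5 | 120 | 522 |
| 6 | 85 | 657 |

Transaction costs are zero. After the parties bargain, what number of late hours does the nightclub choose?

Bargaining reaches the level where marginal profit last exceeds marginal disturbance cost.
That holds through level 2 (264 ≥ 177) but not at 3 (238 < 261).

2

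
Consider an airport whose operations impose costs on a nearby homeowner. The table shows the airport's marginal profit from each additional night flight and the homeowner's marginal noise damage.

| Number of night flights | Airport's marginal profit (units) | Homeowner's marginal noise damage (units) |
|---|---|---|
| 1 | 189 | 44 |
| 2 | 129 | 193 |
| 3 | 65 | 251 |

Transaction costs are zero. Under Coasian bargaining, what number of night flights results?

1

Bargaining reaches the level where marginal profit last exceeds marginal noise damage.
That holds through level 1 (189 ≥ 44) but not at 2 (129 < 193).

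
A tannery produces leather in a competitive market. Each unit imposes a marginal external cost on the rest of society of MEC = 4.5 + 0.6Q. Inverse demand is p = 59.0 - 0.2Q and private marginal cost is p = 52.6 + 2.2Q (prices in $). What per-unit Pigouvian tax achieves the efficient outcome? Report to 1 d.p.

Social marginal cost = private MC + MEC = 57.1 + 2.8Q.
Set SMC = demand: 57.1 + 2.8Q = 59.0 - 0.2Q → Q* = 0.6333.
The Pigouvian tax equals MEC at Q*: 4.5 + 0.6×0.6333 = 4.8800.

tax = $4.9 per unit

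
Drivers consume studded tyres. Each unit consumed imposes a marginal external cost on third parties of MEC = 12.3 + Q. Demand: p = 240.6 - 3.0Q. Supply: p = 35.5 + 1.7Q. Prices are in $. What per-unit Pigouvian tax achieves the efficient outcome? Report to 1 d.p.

Social marginal benefit = demand − MEC = 228.3 - 4.0Q.
Set SMB = MC: 228.3 - 4.0Q = 35.5 + 1.7Q → Q* = 33.8246.
The Pigouvian tax equals MEC at Q*: 12.3 + 1.0×33.8246 = 46.1246.

tax = $46.1 per unit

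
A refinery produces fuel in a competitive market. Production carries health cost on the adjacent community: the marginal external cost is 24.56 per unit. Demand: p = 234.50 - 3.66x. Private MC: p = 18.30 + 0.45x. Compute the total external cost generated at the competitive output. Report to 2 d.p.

Market equilibrium (private): 18.30 + 0.45x = 234.50 - 3.66x → x_m = 52.6034.
Total external cost = MEC × x_m = 24.56 × 52.6034 = 1291.9395.

1291.94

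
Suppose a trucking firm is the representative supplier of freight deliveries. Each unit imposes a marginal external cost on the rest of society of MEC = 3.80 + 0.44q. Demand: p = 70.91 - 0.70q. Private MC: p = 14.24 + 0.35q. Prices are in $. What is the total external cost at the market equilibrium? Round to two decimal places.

$845.93

Market equilibrium (private): 14.24 + 0.35q = 70.91 - 0.70q → q_m = 53.9714.
Total external cost = ∫₀^{q_m} (3.80 + 0.44q) dq = 3.80×53.9714 + ½×0.44×53.9714² = 845.9320.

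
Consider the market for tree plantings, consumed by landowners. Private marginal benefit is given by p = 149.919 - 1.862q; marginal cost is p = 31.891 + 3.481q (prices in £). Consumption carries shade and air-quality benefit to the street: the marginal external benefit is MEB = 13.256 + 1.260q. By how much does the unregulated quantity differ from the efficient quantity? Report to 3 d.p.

Market equilibrium (private): 31.891 + 3.481q = 149.919 - 1.862q → q_m = 22.0902.
Social marginal benefit = demand + MEB = 163.175 - 0.602q.
Set SMB = MC: 163.175 - 0.602q = 31.891 + 3.481q → q* = 32.1538.
Gap = |22.0902 − 32.1538| = 10.0636.

10.064 units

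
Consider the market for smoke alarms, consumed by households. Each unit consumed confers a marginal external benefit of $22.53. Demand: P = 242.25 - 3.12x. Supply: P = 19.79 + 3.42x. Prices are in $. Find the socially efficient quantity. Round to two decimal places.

Social marginal benefit = demand + MEB = 264.78 - 3.12x.
Set SMB = MC: 264.78 - 3.12x = 19.79 + 3.42x → x* = 37.4602.

x* = 37.46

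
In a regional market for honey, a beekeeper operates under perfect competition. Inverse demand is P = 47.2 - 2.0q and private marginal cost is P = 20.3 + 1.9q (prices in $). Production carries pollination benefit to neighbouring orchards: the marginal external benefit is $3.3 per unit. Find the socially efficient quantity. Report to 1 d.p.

q* = 7.7

Social marginal cost = private MC − MEB = 17.0 + 1.9q.
Set SMC = demand: 17.0 + 1.9q = 47.2 - 2.0q → q* = 7.7436.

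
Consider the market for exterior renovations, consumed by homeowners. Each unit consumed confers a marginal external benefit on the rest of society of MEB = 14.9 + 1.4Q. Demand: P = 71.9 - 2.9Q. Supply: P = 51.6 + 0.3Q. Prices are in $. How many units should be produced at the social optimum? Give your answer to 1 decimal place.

Social marginal benefit = demand + MEB = 86.8 - 1.5Q.
Set SMB = MC: 86.8 - 1.5Q = 51.6 + 0.3Q → Q* = 19.5556.

Q* = 19.6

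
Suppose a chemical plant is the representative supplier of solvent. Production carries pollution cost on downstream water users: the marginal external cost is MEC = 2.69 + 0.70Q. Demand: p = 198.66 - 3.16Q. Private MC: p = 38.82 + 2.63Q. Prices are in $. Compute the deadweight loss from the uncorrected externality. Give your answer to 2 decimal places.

DWL = $37.34

Market equilibrium (private): 38.82 + 2.63Q = 198.66 - 3.16Q → Q_m = 27.6062.
Social marginal cost = private MC + MEC = 41.51 + 3.33Q.
Set SMC = demand: 41.51 + 3.33Q = 198.66 - 3.16Q → Q* = 24.2142.
Between Q* and Q_m the wedge SMC − demand runs linearly from 0 to MEC(Q_m), so the loss is a triangle.
DWL = ½ × 3.3920 × 22.0144 = 37.3364.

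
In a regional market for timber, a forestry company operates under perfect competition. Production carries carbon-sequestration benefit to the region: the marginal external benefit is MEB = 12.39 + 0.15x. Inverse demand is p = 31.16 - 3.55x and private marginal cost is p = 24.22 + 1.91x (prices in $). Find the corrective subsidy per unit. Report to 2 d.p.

Social marginal cost = private MC − MEB = 11.83 + 1.76x.
Set SMC = demand: 11.83 + 1.76x = 31.16 - 3.55x → x* = 3.6403.
The Pigouvian subsidy equals MEB at x*: 12.39 + 0.15×3.6403 = 12.9360.

subsidy = $12.94 per unit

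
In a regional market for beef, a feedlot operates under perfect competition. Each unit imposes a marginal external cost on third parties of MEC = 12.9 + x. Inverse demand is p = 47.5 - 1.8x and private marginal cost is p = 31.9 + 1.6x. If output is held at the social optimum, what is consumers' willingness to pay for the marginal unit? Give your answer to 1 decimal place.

Social marginal cost = private MC + MEC = 44.8 + 2.6x.
Set SMC = demand: 44.8 + 2.6x = 47.5 - 1.8x → x* = 0.6136.
Consumer price on the demand curve at x*: 47.5 − 1.8×0.6136 = 46.3955.

P = 46.4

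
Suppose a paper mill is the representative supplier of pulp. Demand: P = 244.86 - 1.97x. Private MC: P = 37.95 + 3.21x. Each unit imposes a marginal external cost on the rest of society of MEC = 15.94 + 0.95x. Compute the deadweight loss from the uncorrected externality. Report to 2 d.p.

DWL = 236.85

Market equilibrium (private): 37.95 + 3.21x = 244.86 - 1.97x → x_m = 39.9440.
Social marginal cost = private MC + MEC = 53.89 + 4.16x.
Set SMC = demand: 53.89 + 4.16x = 244.86 - 1.97x → x* = 31.1533.
Height of the DWL triangle at x_m is SMC(x_m) − demand(x_m) = MEC(x_m) = 53.8868.
DWL = ½ × 8.7907 × 53.8868 = 236.8513.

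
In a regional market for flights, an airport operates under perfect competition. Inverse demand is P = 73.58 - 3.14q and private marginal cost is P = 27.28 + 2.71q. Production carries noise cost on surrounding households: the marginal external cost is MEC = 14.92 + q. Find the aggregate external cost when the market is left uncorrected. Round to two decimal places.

Market equilibrium (private): 27.28 + 2.71q = 73.58 - 3.14q → q_m = 7.9145.
Total external cost = ∫₀^{q_m} (14.92 + 1.00q) dq = 14.92×7.9145 + ½×1.00×7.9145² = 149.4040.

149.40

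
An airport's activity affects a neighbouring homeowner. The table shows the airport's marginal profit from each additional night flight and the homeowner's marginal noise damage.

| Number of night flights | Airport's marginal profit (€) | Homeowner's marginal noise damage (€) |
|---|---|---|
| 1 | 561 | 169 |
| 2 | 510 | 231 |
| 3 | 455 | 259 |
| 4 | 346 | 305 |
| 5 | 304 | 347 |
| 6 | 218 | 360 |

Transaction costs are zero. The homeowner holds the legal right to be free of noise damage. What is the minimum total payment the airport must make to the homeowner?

€964

Efficient level: marginal profit ≥ marginal noise damage through level 4, so k* = 4.
With the homeowner holding the right, the airport must at least compensate total damage at k*: 169 + 231 + 259 + 305 = 964.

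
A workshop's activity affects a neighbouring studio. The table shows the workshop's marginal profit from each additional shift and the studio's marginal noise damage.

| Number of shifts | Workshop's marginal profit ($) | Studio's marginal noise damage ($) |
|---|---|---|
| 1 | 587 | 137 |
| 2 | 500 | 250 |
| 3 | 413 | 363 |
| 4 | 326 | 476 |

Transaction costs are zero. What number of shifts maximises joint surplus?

3

Bargaining reaches the level where marginal profit last exceeds marginal noise damage.
That holds through level 3 (413 ≥ 363) but not at 4 (326 < 476).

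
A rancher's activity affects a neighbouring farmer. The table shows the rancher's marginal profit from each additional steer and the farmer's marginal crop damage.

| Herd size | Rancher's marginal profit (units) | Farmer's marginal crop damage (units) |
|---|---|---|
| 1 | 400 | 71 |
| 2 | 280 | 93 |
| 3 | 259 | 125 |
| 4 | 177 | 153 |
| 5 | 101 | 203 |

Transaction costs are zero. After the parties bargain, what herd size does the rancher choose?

Bargaining reaches the level where marginal profit last exceeds marginal crop damage.
That holds through level 4 (177 ≥ 153) but not at 5 (101 < 203).

4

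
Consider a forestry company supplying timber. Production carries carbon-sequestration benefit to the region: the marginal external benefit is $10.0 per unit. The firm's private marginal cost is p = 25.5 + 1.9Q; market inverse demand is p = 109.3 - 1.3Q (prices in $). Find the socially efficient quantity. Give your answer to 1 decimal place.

Q* = 29.3

Social marginal cost = private MC − MEB = 15.5 + 1.9Q.
Set SMC = demand: 15.5 + 1.9Q = 109.3 - 1.3Q → Q* = 29.3125.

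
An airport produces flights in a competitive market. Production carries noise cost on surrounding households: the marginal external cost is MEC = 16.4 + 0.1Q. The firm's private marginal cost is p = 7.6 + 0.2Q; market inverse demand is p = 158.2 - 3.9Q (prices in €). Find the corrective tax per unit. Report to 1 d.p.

tax = €19.6 per unit

Social marginal cost = private MC + MEC = 24.0 + 0.3Q.
Set SMC = demand: 24.0 + 0.3Q = 158.2 - 3.9Q → Q* = 31.9524.
The Pigouvian tax equals MEC at Q*: 16.4 + 0.1×31.9524 = 19.5952.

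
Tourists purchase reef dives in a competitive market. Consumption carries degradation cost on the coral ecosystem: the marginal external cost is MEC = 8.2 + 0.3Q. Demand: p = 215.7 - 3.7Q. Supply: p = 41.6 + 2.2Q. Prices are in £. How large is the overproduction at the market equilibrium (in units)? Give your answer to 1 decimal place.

Market equilibrium (private): 41.6 + 2.2Q = 215.7 - 3.7Q → Q_m = 29.5085.
Social marginal benefit = demand − MEC = 207.5 - 4.0Q.
Set SMB = MC: 207.5 - 4.0Q = 41.6 + 2.2Q → Q* = 26.7581.
Gap = |29.5085 − 26.7581| = 2.7504.

2.8 units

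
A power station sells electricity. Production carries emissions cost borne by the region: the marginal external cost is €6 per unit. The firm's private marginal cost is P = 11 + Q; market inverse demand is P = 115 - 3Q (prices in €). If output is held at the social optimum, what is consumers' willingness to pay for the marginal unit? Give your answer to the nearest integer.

P = €42

Social marginal cost = private MC + MEC = 17 + Q.
Set SMC = demand: 17 + Q = 115 - 3Q → Q* = 24.5000.
Consumer price on the demand curve at Q*: 115 − 3×24.5000 = 41.5000.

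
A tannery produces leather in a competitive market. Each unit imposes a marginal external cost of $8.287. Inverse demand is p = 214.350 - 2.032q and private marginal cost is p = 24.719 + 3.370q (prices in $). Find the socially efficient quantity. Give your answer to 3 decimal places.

q* = 33.570

Social marginal cost = private MC + MEC = 33.006 + 3.370q.
Set SMC = demand: 33.006 + 3.370q = 214.350 - 2.032q → q* = 33.5698.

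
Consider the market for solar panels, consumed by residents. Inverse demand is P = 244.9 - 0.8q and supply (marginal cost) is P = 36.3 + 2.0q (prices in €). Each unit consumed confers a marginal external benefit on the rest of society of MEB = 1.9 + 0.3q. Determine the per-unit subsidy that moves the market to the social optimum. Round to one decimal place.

Social marginal benefit = demand + MEB = 246.8 - 0.5q.
Set SMB = MC: 246.8 - 0.5q = 36.3 + 2.0q → q* = 84.2000.
The Pigouvian subsidy equals MEB at q*: 1.9 + 0.3×84.2000 = 27.1600.

subsidy = €27.2 per unit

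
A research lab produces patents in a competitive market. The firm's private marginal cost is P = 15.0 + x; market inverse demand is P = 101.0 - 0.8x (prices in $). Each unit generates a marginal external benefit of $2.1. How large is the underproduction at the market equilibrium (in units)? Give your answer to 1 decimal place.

Market equilibrium (private): 15.0 + x = 101.0 - 0.8x → x_m = 47.7778.
Social marginal cost = private MC − MEB = 12.9 + x.
Set SMC = demand: 12.9 + x = 101.0 - 0.8x → x* = 48.9444.
Gap = |47.7778 − 48.9444| = 1.1666.

1.2 units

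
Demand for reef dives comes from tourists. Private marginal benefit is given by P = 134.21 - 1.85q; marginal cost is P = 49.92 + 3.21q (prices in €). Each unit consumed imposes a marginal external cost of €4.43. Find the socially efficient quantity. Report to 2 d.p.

Social marginal benefit = demand − MEC = 129.78 - 1.85q.
Set SMB = MC: 129.78 - 1.85q = 49.92 + 3.21q → q* = 15.7826.

q* = 15.78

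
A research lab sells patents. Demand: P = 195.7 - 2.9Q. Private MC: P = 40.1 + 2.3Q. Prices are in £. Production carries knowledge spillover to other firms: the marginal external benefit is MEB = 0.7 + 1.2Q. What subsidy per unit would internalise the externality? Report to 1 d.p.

Social marginal cost = private MC − MEB = 39.4 + 1.1Q.
Set SMC = demand: 39.4 + 1.1Q = 195.7 - 2.9Q → Q* = 39.0750.
The Pigouvian subsidy equals MEB at Q*: 0.7 + 1.2×39.0750 = 47.5900.

subsidy = £47.6 per unit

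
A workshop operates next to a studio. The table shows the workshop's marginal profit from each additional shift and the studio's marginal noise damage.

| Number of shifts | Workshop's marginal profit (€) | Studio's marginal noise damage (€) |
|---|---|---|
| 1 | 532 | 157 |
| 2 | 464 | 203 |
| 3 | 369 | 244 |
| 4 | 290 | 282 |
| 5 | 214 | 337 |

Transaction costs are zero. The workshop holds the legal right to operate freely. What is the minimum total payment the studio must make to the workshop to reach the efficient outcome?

€214

Left alone the workshop would choose level 5 (marginal profit stays positive).
Efficient level: k* = 4 (marginal profit ≥ marginal noise damage through 4).
The studio must at least cover the workshop's forgone profit from cutting 5→4: 214 = 214.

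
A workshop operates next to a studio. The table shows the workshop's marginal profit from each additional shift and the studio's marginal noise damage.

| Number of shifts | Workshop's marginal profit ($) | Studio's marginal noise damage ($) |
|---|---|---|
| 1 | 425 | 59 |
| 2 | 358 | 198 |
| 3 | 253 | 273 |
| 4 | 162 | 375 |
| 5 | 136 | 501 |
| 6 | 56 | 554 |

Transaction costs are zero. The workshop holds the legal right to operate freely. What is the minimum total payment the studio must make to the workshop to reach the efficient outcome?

$607

Left alone the workshop would choose level 6 (marginal profit stays positive).
Efficient level: k* = 2 (marginal profit ≥ marginal noise damage through 2).
The studio must at least cover the workshop's forgone profit from cutting 6→2: 253 + 162 + 136 + 56 = 607.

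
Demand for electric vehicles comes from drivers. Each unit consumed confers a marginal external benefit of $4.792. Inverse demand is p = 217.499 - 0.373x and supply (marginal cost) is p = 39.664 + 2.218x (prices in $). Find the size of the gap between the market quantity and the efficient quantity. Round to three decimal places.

Market equilibrium (private): 39.664 + 2.218x = 217.499 - 0.373x → x_m = 68.6357.
Social marginal benefit = demand + MEB = 222.291 - 0.373x.
Set SMB = MC: 222.291 - 0.373x = 39.664 + 2.218x → x* = 70.4851.
Gap = |68.6357 − 70.4851| = 1.8494.

1.849 units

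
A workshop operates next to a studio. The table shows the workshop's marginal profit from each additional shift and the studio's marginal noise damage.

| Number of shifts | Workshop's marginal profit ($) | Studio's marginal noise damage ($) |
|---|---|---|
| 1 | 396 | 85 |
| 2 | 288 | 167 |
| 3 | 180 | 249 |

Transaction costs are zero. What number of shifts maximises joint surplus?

Bargaining reaches the level where marginal profit last exceeds marginal noise damage.
That holds through level 2 (288 ≥ 167) but not at 3 (180 < 249).

2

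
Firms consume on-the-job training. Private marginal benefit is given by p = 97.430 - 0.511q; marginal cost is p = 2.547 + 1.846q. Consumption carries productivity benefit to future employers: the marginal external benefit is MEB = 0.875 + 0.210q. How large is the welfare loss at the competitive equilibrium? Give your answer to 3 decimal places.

Market equilibrium (private): 2.547 + 1.846q = 97.430 - 0.511q → q_m = 40.2558.
Social marginal benefit = demand + MEB = 98.305 - 0.301q.
Set SMB = MC: 98.305 - 0.301q = 2.547 + 1.846q → q* = 44.6008.
Height of the DWL triangle at q_m is SMB(q_m) − MC(q_m) = MEB(q_m) = 9.3287.
DWL = ½ × 4.3450 × 9.3287 = 20.2666.

DWL = 20.267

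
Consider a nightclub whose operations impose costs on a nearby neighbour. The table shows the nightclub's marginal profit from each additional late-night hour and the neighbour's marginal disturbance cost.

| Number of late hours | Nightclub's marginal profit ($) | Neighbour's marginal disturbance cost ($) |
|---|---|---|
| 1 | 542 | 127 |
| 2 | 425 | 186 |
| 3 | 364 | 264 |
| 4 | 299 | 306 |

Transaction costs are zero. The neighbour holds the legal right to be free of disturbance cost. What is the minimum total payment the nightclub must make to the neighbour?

$577

Efficient level: marginal profit ≥ marginal disturbance cost through level 3, so k* = 3.
With the neighbour holding the right, the nightclub must at least compensate total damage at k*: 127 + 186 + 264 = 577.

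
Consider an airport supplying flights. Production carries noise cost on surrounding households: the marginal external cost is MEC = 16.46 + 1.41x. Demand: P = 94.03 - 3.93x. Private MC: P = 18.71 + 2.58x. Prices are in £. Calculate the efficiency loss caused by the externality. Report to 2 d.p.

DWL = £67.81

Market equilibrium (private): 18.71 + 2.58x = 94.03 - 3.93x → x_m = 11.5699.
Social marginal cost = private MC + MEC = 35.17 + 3.99x.
Set SMC = demand: 35.17 + 3.99x = 94.03 - 3.93x → x* = 7.4318.
The welfare-loss triangle has base |x_m − x*| and height MEC(x_m) (the vertical gap between SMC and demand is zero at x* and MEC at x_m).
DWL = ½ × 4.1381 × 32.7735 = 67.8100.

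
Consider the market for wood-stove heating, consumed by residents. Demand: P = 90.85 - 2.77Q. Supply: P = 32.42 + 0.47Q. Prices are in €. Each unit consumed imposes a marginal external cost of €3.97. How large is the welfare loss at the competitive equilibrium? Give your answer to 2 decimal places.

DWL = €2.43

Market equilibrium (private): 32.42 + 0.47Q = 90.85 - 2.77Q → Q_m = 18.0340.
Social marginal benefit = demand − MEC = 86.88 - 2.77Q.
Set SMB = MC: 86.88 - 2.77Q = 32.42 + 0.47Q → Q* = 16.8086.
Height of the DWL triangle at Q_m is MC(Q_m) − SMB(Q_m) = MEC(Q_m) = 3.9700.
DWL = ½ × 1.2254 × 3.9700 = 2.4324.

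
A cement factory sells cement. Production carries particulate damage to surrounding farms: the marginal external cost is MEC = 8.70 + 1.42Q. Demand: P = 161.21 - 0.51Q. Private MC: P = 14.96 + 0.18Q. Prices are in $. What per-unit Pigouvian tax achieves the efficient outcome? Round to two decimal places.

tax = $101.27 per unit

Social marginal cost = private MC + MEC = 23.66 + 1.60Q.
Set SMC = demand: 23.66 + 1.60Q = 161.21 - 0.51Q → Q* = 65.1896.
The Pigouvian tax equals MEC at Q*: 8.70 + 1.42×65.1896 = 101.2692.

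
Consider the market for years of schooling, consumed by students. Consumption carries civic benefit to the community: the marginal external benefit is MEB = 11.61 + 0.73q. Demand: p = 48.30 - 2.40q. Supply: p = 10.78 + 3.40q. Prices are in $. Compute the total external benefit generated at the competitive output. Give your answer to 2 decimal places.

$90.38

Market equilibrium (private): 10.78 + 3.40q = 48.30 - 2.40q → q_m = 6.4690.
Total external benefit = ∫₀^{q_m} (11.61 + 0.73q) dq = 11.61×6.4690 + ½×0.73×6.4690² = 90.3796.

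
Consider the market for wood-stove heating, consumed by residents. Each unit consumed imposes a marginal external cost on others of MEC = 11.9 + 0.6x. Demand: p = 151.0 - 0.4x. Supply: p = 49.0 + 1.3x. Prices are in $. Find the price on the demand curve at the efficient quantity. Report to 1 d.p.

Social marginal benefit = demand − MEC = 139.1 - x.
Set SMB = MC: 139.1 - x = 49.0 + 1.3x → x* = 39.1739.
Consumer price on the demand curve at x*: 151.0 − 0.4×39.1739 = 135.3304.

P = $135.3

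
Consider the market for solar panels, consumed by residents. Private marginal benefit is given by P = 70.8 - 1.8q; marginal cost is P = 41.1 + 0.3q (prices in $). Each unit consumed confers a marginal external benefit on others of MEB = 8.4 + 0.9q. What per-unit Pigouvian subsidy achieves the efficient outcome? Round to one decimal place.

subsidy = $37.0 per unit

Social marginal benefit = demand + MEB = 79.2 - 0.9q.
Set SMB = MC: 79.2 - 0.9q = 41.1 + 0.3q → q* = 31.7500.
The Pigouvian subsidy equals MEB at q*: 8.4 + 0.9×31.7500 = 36.9750.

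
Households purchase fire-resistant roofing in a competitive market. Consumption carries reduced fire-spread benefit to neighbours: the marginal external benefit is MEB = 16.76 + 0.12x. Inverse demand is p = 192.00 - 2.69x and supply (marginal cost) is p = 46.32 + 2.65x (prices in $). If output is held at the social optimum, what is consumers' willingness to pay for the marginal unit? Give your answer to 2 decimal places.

P = $108.29

Social marginal benefit = demand + MEB = 208.76 - 2.57x.
Set SMB = MC: 208.76 - 2.57x = 46.32 + 2.65x → x* = 31.1188.
Consumer price on the demand curve at x*: 192.00 − 2.69×31.1188 = 108.2904.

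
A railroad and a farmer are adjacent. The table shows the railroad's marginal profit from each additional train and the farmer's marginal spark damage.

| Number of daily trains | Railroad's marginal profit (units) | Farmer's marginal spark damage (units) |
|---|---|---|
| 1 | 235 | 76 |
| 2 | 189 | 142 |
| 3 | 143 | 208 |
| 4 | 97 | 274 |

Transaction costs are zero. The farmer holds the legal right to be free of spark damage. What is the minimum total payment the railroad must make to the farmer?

Efficient level: marginal profit ≥ marginal spark damage through level 2, so k* = 2.
With the farmer holding the right, the railroad must at least compensate total damage at k*: 76 + 142 = 218.

218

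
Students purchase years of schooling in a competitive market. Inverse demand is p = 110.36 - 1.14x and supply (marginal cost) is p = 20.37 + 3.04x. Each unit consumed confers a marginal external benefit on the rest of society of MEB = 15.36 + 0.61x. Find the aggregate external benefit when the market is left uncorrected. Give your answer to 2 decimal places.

472.04

Market equilibrium (private): 20.37 + 3.04x = 110.36 - 1.14x → x_m = 21.5287.
Total external benefit = ∫₀^{x_m} (15.36 + 0.61x) dx = 15.36×21.5287 + ½×0.61×21.5287² = 472.0437.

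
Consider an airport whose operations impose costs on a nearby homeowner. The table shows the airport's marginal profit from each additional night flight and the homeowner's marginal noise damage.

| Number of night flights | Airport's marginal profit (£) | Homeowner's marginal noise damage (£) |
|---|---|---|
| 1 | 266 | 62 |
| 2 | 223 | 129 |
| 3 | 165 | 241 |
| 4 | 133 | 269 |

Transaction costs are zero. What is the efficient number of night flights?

Bargaining reaches the level where marginal profit last exceeds marginal noise damage.
That holds through level 2 (223 ≥ 129) but not at 3 (165 < 241).

2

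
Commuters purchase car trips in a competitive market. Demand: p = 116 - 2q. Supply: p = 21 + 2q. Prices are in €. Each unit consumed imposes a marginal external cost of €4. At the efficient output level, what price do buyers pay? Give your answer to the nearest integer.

Social marginal benefit = demand − MEC = 112 - 2q.
Set SMB = MC: 112 - 2q = 21 + 2q → q* = 22.7500.
Consumer price on the demand curve at q*: 116 − 2×22.7500 = 70.5000.

P = €71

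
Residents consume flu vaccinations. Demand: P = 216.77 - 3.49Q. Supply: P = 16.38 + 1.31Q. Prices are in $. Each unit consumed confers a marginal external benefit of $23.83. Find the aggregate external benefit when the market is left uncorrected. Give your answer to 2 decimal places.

$994.85

Market equilibrium (private): 16.38 + 1.31Q = 216.77 - 3.49Q → Q_m = 41.7479.
Total external benefit = MEB × Q_m = 23.83 × 41.7479 = 994.8525.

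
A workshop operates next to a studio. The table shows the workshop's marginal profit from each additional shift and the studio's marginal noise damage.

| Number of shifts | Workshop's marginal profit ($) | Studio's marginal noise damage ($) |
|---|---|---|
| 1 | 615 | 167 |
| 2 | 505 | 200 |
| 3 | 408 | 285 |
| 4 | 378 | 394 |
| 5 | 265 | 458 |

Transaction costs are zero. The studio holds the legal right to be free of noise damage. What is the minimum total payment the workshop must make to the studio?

$652

Efficient level: marginal profit ≥ marginal noise damage through level 3, so k* = 3.
With the studio holding the right, the workshop must at least compensate total damage at k*: 167 + 200 + 285 = 652.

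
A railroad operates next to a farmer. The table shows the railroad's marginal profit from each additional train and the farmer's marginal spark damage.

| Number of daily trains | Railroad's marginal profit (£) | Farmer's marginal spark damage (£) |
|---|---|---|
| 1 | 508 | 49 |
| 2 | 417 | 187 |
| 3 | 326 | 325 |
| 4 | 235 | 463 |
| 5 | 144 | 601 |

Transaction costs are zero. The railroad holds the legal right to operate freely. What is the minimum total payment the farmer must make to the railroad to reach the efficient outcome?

Left alone the railroad would choose level 5 (marginal profit stays positive).
Efficient level: k* = 3 (marginal profit ≥ marginal spark damage through 3).
The farmer must at least cover the railroad's forgone profit from cutting 5→3: 235 + 144 = 379.

£379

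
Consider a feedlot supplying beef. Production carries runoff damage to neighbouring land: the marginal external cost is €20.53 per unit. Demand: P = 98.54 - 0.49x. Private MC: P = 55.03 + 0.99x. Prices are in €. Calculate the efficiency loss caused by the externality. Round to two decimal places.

Market equilibrium (private): 55.03 + 0.99x = 98.54 - 0.49x → x_m = 29.3986.
Social marginal cost = private MC + MEC = 75.56 + 0.99x.
Set SMC = demand: 75.56 + 0.99x = 98.54 - 0.49x → x* = 15.5270.
The welfare-loss triangle has base |x_m − x*| and height MEC(x_m) (the vertical gap between SMC and demand is zero at x* and MEC at x_m).
DWL = ½ × 13.8716 × 20.5300 = 142.3920.

DWL = €142.39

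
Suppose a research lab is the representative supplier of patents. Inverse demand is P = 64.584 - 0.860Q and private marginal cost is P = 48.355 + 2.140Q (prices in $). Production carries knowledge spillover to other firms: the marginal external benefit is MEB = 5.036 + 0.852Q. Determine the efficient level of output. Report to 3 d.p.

Q* = 9.900

Social marginal cost = private MC − MEB = 43.319 + 1.288Q.
Set SMC = demand: 43.319 + 1.288Q = 64.584 - 0.860Q → Q* = 9.8999.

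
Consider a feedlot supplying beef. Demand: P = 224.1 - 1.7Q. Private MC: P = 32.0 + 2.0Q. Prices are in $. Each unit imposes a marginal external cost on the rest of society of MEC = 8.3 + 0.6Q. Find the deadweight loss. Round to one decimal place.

Market equilibrium (private): 32.0 + 2.0Q = 224.1 - 1.7Q → Q_m = 51.9189.
Social marginal cost = private MC + MEC = 40.3 + 2.6Q.
Set SMC = demand: 40.3 + 2.6Q = 224.1 - 1.7Q → Q* = 42.7442.
The welfare-loss triangle has base |Q_m − Q*| and height MEC(Q_m) (the vertical gap between SMC and demand is zero at Q* and MEC at Q_m).
DWL = ½ × 9.1747 × 39.4514 = 180.9774.

DWL = $181.0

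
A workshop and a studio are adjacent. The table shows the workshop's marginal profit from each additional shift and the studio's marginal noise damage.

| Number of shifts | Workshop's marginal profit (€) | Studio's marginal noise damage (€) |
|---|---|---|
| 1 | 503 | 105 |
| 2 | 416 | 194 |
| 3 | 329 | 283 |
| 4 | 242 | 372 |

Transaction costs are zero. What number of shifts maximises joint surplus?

3

Bargaining reaches the level where marginal profit last exceeds marginal noise damage.
That holds through level 3 (329 ≥ 283) but not at 4 (242 < 372).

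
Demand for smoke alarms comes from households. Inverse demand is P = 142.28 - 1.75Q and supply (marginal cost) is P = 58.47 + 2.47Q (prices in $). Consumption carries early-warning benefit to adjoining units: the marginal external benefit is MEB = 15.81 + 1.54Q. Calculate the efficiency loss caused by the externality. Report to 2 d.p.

Market equilibrium (private): 58.47 + 2.47Q = 142.28 - 1.75Q → Q_m = 19.8602.
Social marginal benefit = demand + MEB = 158.09 - 0.21Q.
Set SMB = MC: 158.09 - 0.21Q = 58.47 + 2.47Q → Q* = 37.1716.
Between Q* and Q_m the wedge SMB − MC runs linearly from 0 to MEB(Q_m), so the loss is a triangle.
DWL = ½ × 17.3114 × 46.3947 = 401.5786.

DWL = $401.58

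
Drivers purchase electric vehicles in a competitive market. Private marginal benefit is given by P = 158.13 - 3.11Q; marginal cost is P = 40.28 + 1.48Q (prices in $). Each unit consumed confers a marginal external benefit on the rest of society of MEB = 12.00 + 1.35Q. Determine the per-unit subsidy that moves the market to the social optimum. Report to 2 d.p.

Social marginal benefit = demand + MEB = 170.13 - 1.76Q.
Set SMB = MC: 170.13 - 1.76Q = 40.28 + 1.48Q → Q* = 40.0772.
The Pigouvian subsidy equals MEB at Q*: 12.00 + 1.35×40.0772 = 66.1042.

subsidy = $66.10 per unit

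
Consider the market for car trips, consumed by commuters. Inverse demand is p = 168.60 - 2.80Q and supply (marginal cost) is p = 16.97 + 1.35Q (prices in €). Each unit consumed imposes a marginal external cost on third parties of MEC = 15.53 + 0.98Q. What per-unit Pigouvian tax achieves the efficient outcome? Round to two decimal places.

Social marginal benefit = demand − MEC = 153.07 - 3.78Q.
Set SMB = MC: 153.07 - 3.78Q = 16.97 + 1.35Q → Q* = 26.5302.
The Pigouvian tax equals MEC at Q*: 15.53 + 0.98×26.5302 = 41.5296.

tax = €41.53 per unit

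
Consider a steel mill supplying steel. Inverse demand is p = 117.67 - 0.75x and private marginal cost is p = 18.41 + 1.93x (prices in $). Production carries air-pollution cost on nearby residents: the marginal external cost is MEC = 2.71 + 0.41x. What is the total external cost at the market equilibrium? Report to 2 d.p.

Market equilibrium (private): 18.41 + 1.93x = 117.67 - 0.75x → x_m = 37.0373.
Total external cost = ∫₀^{x_m} (2.71 + 0.41x) dx = 2.71×37.0373 + ½×0.41×37.0373² = 381.5822.

$381.58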